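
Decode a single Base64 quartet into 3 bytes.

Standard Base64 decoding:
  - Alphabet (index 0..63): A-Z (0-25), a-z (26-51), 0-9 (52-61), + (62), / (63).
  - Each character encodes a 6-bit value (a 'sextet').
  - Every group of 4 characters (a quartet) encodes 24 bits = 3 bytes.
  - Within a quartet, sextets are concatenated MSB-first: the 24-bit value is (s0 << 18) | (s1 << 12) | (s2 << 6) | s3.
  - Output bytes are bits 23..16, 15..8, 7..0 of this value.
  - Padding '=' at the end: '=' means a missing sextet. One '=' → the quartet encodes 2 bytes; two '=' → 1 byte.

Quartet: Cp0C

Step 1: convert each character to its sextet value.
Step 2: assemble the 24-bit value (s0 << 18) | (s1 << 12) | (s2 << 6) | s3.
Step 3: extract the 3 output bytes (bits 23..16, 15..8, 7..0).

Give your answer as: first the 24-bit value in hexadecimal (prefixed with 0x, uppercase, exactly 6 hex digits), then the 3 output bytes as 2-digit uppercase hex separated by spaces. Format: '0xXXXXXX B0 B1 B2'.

Answer: 0x0A9D02 0A 9D 02

Derivation:
Sextets: C=2, p=41, 0=52, C=2
24-bit: (2<<18) | (41<<12) | (52<<6) | 2
      = 0x080000 | 0x029000 | 0x000D00 | 0x000002
      = 0x0A9D02
Bytes: (v>>16)&0xFF=0A, (v>>8)&0xFF=9D, v&0xFF=02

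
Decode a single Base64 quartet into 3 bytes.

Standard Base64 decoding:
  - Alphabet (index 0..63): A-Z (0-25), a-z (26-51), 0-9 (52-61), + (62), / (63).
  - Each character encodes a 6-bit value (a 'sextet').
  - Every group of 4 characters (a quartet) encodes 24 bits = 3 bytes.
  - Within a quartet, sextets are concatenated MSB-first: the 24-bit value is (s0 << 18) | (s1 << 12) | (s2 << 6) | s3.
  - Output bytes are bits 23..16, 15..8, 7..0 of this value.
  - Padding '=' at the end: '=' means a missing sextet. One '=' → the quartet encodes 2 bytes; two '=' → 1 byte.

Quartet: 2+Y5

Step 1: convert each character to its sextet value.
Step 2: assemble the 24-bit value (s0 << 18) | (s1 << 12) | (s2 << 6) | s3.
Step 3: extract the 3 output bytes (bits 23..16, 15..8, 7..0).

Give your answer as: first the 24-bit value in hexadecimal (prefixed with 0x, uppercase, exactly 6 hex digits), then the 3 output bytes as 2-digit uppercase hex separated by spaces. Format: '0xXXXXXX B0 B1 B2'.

Sextets: 2=54, +=62, Y=24, 5=57
24-bit: (54<<18) | (62<<12) | (24<<6) | 57
      = 0xD80000 | 0x03E000 | 0x000600 | 0x000039
      = 0xDBE639
Bytes: (v>>16)&0xFF=DB, (v>>8)&0xFF=E6, v&0xFF=39

Answer: 0xDBE639 DB E6 39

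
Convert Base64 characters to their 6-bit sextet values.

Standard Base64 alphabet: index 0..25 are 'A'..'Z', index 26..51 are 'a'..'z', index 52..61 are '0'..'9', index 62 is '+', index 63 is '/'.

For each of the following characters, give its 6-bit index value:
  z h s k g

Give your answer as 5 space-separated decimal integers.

'z': a..z range, 26 + ord('z') − ord('a') = 51
'h': a..z range, 26 + ord('h') − ord('a') = 33
's': a..z range, 26 + ord('s') − ord('a') = 44
'k': a..z range, 26 + ord('k') − ord('a') = 36
'g': a..z range, 26 + ord('g') − ord('a') = 32

Answer: 51 33 44 36 32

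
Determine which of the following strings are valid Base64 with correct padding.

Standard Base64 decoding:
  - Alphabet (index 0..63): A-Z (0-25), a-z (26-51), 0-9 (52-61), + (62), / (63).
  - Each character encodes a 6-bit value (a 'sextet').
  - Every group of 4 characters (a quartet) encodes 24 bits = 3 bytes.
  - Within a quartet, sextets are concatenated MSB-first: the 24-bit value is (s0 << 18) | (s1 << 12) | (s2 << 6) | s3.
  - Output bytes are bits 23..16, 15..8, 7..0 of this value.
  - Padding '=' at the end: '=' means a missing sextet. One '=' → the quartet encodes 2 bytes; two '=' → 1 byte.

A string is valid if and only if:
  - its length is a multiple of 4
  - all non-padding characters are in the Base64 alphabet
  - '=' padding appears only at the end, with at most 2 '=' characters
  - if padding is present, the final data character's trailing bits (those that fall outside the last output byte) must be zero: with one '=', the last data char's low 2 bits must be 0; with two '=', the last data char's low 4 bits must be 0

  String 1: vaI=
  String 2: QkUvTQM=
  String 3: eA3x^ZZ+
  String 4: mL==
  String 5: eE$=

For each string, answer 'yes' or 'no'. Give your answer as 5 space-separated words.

Answer: yes yes no no no

Derivation:
String 1: 'vaI=' → valid
String 2: 'QkUvTQM=' → valid
String 3: 'eA3x^ZZ+' → invalid (bad char(s): ['^'])
String 4: 'mL==' → invalid (bad trailing bits)
String 5: 'eE$=' → invalid (bad char(s): ['$'])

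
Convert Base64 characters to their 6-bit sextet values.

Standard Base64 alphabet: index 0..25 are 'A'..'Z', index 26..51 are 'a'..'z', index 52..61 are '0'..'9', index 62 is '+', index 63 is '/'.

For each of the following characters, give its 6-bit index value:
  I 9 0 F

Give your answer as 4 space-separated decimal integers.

'I': A..Z range, ord('I') − ord('A') = 8
'9': 0..9 range, 52 + ord('9') − ord('0') = 61
'0': 0..9 range, 52 + ord('0') − ord('0') = 52
'F': A..Z range, ord('F') − ord('A') = 5

Answer: 8 61 52 5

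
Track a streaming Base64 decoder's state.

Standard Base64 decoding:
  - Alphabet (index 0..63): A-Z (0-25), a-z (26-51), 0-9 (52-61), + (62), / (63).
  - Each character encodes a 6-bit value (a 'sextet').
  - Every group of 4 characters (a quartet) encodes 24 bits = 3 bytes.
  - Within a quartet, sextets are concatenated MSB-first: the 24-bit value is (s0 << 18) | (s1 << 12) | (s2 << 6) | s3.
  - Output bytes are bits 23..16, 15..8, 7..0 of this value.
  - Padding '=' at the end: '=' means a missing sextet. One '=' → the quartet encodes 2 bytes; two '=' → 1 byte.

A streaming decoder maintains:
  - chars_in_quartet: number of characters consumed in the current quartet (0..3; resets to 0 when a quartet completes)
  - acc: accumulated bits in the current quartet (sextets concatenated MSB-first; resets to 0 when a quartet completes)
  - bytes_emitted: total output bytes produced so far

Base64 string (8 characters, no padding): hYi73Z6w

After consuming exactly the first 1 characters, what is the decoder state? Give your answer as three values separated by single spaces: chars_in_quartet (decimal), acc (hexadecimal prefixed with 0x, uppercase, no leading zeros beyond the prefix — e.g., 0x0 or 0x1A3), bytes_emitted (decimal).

After char 0 ('h'=33): chars_in_quartet=1 acc=0x21 bytes_emitted=0

Answer: 1 0x21 0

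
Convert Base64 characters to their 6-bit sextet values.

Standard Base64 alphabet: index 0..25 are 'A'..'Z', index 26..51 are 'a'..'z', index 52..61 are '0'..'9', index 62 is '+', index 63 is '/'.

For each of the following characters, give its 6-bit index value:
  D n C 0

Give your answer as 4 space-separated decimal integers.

Answer: 3 39 2 52

Derivation:
'D': A..Z range, ord('D') − ord('A') = 3
'n': a..z range, 26 + ord('n') − ord('a') = 39
'C': A..Z range, ord('C') − ord('A') = 2
'0': 0..9 range, 52 + ord('0') − ord('0') = 52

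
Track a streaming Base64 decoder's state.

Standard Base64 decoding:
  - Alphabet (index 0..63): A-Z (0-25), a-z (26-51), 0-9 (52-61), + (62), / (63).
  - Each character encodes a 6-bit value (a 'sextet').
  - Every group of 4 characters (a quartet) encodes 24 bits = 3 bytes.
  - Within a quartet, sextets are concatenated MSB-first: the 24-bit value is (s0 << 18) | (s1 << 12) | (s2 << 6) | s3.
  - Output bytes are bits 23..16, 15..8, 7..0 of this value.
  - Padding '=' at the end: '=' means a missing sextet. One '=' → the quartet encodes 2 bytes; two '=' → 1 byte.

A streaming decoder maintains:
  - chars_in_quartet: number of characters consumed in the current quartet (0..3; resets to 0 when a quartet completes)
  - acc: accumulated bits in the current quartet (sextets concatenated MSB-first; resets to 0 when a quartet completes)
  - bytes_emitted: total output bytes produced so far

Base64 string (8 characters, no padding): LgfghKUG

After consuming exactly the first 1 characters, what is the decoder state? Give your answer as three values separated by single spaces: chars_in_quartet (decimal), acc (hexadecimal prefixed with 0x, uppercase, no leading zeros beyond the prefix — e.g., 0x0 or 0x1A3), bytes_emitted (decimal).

Answer: 1 0xB 0

Derivation:
After char 0 ('L'=11): chars_in_quartet=1 acc=0xB bytes_emitted=0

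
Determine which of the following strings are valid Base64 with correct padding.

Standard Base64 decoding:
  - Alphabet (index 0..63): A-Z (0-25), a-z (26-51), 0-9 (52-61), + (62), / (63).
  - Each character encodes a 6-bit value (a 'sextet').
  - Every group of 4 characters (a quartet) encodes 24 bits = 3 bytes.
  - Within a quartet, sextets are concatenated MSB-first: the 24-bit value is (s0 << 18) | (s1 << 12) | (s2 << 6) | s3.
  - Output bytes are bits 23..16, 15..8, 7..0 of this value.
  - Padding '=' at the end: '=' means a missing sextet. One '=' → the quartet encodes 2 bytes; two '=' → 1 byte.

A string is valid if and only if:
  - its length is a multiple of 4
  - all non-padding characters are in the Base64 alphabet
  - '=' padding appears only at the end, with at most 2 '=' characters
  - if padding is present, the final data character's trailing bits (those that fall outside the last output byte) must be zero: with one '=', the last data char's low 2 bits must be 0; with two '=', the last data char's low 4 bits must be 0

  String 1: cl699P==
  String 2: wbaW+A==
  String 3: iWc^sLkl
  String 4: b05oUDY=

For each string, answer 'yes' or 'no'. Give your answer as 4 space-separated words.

String 1: 'cl699P==' → invalid (bad trailing bits)
String 2: 'wbaW+A==' → valid
String 3: 'iWc^sLkl' → invalid (bad char(s): ['^'])
String 4: 'b05oUDY=' → valid

Answer: no yes no yes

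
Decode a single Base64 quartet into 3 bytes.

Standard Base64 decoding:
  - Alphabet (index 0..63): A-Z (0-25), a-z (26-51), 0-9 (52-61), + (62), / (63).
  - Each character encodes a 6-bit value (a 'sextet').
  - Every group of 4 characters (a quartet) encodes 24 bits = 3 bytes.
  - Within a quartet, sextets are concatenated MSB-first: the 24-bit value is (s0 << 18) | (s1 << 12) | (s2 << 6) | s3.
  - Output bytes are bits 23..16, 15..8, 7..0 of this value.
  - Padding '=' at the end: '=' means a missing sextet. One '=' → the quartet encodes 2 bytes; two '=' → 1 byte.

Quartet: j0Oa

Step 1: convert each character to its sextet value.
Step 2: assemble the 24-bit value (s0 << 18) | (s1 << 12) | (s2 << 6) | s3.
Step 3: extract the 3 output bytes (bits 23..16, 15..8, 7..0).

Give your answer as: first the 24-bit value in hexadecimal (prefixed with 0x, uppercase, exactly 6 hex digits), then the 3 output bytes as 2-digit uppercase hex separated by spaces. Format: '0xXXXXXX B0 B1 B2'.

Answer: 0x8F439A 8F 43 9A

Derivation:
Sextets: j=35, 0=52, O=14, a=26
24-bit: (35<<18) | (52<<12) | (14<<6) | 26
      = 0x8C0000 | 0x034000 | 0x000380 | 0x00001A
      = 0x8F439A
Bytes: (v>>16)&0xFF=8F, (v>>8)&0xFF=43, v&0xFF=9A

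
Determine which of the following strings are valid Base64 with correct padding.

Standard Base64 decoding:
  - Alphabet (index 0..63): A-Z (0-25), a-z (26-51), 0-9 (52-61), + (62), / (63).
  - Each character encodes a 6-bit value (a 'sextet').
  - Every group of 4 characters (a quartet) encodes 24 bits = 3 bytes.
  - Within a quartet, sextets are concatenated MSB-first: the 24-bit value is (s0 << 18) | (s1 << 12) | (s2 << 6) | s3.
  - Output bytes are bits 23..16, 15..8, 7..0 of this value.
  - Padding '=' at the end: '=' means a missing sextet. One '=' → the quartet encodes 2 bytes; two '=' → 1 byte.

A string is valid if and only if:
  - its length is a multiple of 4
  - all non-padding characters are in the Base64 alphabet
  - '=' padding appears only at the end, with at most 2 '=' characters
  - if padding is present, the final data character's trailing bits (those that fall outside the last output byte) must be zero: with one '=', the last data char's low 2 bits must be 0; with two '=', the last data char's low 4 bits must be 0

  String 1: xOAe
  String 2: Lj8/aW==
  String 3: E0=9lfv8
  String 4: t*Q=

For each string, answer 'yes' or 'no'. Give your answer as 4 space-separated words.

String 1: 'xOAe' → valid
String 2: 'Lj8/aW==' → invalid (bad trailing bits)
String 3: 'E0=9lfv8' → invalid (bad char(s): ['=']; '=' in middle)
String 4: 't*Q=' → invalid (bad char(s): ['*'])

Answer: yes no no no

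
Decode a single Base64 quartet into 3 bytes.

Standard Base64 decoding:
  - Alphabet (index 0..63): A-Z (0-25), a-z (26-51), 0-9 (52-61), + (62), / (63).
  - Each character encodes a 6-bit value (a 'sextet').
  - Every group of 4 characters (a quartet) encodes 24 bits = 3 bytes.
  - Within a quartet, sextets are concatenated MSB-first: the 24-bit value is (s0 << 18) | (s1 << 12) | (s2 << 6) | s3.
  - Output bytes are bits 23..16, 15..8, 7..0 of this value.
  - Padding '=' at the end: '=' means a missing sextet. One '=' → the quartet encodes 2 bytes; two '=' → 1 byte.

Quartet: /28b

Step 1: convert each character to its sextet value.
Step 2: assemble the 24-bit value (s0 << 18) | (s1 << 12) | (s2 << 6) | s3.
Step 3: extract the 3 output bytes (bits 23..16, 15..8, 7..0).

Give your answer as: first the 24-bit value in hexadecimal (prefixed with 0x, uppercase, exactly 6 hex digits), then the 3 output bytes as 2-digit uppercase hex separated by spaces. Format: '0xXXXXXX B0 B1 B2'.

Answer: 0xFF6F1B FF 6F 1B

Derivation:
Sextets: /=63, 2=54, 8=60, b=27
24-bit: (63<<18) | (54<<12) | (60<<6) | 27
      = 0xFC0000 | 0x036000 | 0x000F00 | 0x00001B
      = 0xFF6F1B
Bytes: (v>>16)&0xFF=FF, (v>>8)&0xFF=6F, v&0xFF=1B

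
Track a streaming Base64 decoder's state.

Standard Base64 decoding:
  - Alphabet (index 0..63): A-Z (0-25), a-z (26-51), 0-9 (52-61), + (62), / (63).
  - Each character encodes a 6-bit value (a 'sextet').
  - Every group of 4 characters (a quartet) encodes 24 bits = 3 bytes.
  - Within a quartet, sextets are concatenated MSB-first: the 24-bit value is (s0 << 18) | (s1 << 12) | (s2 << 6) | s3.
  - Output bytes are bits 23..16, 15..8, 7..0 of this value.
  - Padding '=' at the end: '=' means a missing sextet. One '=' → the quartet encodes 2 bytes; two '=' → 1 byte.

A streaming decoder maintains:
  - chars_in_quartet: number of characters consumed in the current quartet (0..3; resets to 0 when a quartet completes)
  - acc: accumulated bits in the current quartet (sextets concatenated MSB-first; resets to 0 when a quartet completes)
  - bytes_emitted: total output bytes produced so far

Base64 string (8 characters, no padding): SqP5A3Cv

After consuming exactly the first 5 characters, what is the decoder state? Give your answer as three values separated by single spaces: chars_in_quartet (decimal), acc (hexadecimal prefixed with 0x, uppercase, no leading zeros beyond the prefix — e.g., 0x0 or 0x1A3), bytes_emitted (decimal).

After char 0 ('S'=18): chars_in_quartet=1 acc=0x12 bytes_emitted=0
After char 1 ('q'=42): chars_in_quartet=2 acc=0x4AA bytes_emitted=0
After char 2 ('P'=15): chars_in_quartet=3 acc=0x12A8F bytes_emitted=0
After char 3 ('5'=57): chars_in_quartet=4 acc=0x4AA3F9 -> emit 4A A3 F9, reset; bytes_emitted=3
After char 4 ('A'=0): chars_in_quartet=1 acc=0x0 bytes_emitted=3

Answer: 1 0x0 3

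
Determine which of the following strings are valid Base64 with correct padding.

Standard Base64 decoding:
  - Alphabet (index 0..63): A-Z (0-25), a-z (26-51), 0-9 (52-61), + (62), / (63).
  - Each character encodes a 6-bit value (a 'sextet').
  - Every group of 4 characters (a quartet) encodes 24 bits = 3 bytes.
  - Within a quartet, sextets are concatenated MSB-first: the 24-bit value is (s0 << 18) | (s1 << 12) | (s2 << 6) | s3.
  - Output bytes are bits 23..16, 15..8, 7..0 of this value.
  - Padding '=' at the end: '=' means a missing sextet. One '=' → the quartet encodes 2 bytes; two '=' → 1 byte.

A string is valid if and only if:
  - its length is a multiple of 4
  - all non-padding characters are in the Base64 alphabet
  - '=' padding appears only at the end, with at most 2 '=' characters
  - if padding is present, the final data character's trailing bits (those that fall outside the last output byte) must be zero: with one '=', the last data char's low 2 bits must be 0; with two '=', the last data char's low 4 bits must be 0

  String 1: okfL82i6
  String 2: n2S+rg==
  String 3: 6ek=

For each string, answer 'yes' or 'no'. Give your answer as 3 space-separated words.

String 1: 'okfL82i6' → valid
String 2: 'n2S+rg==' → valid
String 3: '6ek=' → valid

Answer: yes yes yes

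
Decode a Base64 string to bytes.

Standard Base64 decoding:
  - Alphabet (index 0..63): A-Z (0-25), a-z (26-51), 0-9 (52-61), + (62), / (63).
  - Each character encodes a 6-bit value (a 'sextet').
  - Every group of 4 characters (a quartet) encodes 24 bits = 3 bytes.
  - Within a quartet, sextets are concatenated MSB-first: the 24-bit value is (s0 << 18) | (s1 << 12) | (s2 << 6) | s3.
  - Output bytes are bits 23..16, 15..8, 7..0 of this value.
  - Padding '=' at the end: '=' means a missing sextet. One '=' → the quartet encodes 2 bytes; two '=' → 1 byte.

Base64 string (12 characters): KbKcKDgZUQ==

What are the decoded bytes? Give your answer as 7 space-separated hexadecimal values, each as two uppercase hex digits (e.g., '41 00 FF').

After char 0 ('K'=10): chars_in_quartet=1 acc=0xA bytes_emitted=0
After char 1 ('b'=27): chars_in_quartet=2 acc=0x29B bytes_emitted=0
After char 2 ('K'=10): chars_in_quartet=3 acc=0xA6CA bytes_emitted=0
After char 3 ('c'=28): chars_in_quartet=4 acc=0x29B29C -> emit 29 B2 9C, reset; bytes_emitted=3
After char 4 ('K'=10): chars_in_quartet=1 acc=0xA bytes_emitted=3
After char 5 ('D'=3): chars_in_quartet=2 acc=0x283 bytes_emitted=3
After char 6 ('g'=32): chars_in_quartet=3 acc=0xA0E0 bytes_emitted=3
After char 7 ('Z'=25): chars_in_quartet=4 acc=0x283819 -> emit 28 38 19, reset; bytes_emitted=6
After char 8 ('U'=20): chars_in_quartet=1 acc=0x14 bytes_emitted=6
After char 9 ('Q'=16): chars_in_quartet=2 acc=0x510 bytes_emitted=6
Padding '==': partial quartet acc=0x510 -> emit 51; bytes_emitted=7

Answer: 29 B2 9C 28 38 19 51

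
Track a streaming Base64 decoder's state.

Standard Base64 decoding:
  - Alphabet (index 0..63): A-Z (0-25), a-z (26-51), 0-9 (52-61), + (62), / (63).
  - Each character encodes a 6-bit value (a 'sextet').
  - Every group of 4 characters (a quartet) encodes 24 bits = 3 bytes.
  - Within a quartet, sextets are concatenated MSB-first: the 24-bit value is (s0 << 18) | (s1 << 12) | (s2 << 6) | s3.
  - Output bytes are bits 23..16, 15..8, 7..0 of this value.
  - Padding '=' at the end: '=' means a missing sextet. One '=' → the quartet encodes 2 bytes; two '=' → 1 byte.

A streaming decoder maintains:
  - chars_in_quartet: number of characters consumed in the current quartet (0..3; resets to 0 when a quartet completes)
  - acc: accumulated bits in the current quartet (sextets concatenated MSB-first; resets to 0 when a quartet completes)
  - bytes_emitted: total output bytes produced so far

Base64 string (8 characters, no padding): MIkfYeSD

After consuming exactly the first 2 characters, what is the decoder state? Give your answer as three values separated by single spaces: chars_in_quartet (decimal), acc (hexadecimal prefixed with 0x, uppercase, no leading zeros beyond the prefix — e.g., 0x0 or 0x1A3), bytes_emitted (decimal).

Answer: 2 0x308 0

Derivation:
After char 0 ('M'=12): chars_in_quartet=1 acc=0xC bytes_emitted=0
After char 1 ('I'=8): chars_in_quartet=2 acc=0x308 bytes_emitted=0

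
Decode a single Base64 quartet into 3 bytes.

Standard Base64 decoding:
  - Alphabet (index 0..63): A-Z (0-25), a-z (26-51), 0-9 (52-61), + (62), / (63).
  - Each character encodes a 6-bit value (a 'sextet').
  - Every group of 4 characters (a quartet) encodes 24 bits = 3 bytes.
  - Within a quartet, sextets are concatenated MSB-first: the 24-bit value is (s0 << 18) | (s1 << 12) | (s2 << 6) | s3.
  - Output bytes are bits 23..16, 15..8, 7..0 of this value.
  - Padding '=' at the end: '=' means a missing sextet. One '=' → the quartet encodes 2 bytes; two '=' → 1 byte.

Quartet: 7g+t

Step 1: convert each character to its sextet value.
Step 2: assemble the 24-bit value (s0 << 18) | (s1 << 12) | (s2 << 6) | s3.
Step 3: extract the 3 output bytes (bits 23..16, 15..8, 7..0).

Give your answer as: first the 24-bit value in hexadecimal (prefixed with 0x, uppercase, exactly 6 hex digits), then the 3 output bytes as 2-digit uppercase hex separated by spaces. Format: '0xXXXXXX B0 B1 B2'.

Sextets: 7=59, g=32, +=62, t=45
24-bit: (59<<18) | (32<<12) | (62<<6) | 45
      = 0xEC0000 | 0x020000 | 0x000F80 | 0x00002D
      = 0xEE0FAD
Bytes: (v>>16)&0xFF=EE, (v>>8)&0xFF=0F, v&0xFF=AD

Answer: 0xEE0FAD EE 0F AD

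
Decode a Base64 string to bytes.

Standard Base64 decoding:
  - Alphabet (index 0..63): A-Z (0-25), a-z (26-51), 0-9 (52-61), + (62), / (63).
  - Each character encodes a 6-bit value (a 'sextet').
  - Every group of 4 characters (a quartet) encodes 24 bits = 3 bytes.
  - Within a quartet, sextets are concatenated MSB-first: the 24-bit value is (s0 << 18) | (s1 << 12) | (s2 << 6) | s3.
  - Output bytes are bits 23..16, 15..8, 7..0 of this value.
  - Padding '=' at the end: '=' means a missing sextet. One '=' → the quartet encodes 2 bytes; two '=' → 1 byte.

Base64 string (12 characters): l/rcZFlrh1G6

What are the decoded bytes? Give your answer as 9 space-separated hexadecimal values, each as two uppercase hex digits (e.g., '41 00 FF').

Answer: 97 FA DC 64 59 6B 87 51 BA

Derivation:
After char 0 ('l'=37): chars_in_quartet=1 acc=0x25 bytes_emitted=0
After char 1 ('/'=63): chars_in_quartet=2 acc=0x97F bytes_emitted=0
After char 2 ('r'=43): chars_in_quartet=3 acc=0x25FEB bytes_emitted=0
After char 3 ('c'=28): chars_in_quartet=4 acc=0x97FADC -> emit 97 FA DC, reset; bytes_emitted=3
After char 4 ('Z'=25): chars_in_quartet=1 acc=0x19 bytes_emitted=3
After char 5 ('F'=5): chars_in_quartet=2 acc=0x645 bytes_emitted=3
After char 6 ('l'=37): chars_in_quartet=3 acc=0x19165 bytes_emitted=3
After char 7 ('r'=43): chars_in_quartet=4 acc=0x64596B -> emit 64 59 6B, reset; bytes_emitted=6
After char 8 ('h'=33): chars_in_quartet=1 acc=0x21 bytes_emitted=6
After char 9 ('1'=53): chars_in_quartet=2 acc=0x875 bytes_emitted=6
After char 10 ('G'=6): chars_in_quartet=3 acc=0x21D46 bytes_emitted=6
After char 11 ('6'=58): chars_in_quartet=4 acc=0x8751BA -> emit 87 51 BA, reset; bytes_emitted=9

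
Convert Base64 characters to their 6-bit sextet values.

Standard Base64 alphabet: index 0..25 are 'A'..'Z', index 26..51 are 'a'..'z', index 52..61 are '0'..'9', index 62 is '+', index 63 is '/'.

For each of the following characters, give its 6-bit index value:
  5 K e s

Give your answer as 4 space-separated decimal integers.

'5': 0..9 range, 52 + ord('5') − ord('0') = 57
'K': A..Z range, ord('K') − ord('A') = 10
'e': a..z range, 26 + ord('e') − ord('a') = 30
's': a..z range, 26 + ord('s') − ord('a') = 44

Answer: 57 10 30 44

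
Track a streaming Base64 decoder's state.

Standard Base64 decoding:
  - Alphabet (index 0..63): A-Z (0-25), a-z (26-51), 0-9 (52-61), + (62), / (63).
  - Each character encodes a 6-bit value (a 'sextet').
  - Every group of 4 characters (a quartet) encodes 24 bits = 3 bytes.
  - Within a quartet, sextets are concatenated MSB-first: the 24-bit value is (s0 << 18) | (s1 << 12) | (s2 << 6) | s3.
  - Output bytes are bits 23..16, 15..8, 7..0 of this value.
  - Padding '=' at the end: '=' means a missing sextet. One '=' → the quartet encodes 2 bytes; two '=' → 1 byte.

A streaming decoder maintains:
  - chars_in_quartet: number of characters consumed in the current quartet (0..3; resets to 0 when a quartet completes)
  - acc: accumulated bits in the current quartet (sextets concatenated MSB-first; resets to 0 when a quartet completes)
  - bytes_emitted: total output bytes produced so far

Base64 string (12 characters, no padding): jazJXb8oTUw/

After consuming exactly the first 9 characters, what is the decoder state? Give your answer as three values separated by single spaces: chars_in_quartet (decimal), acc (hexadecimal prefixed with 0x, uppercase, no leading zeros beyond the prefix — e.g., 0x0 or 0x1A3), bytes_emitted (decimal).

After char 0 ('j'=35): chars_in_quartet=1 acc=0x23 bytes_emitted=0
After char 1 ('a'=26): chars_in_quartet=2 acc=0x8DA bytes_emitted=0
After char 2 ('z'=51): chars_in_quartet=3 acc=0x236B3 bytes_emitted=0
After char 3 ('J'=9): chars_in_quartet=4 acc=0x8DACC9 -> emit 8D AC C9, reset; bytes_emitted=3
After char 4 ('X'=23): chars_in_quartet=1 acc=0x17 bytes_emitted=3
After char 5 ('b'=27): chars_in_quartet=2 acc=0x5DB bytes_emitted=3
After char 6 ('8'=60): chars_in_quartet=3 acc=0x176FC bytes_emitted=3
After char 7 ('o'=40): chars_in_quartet=4 acc=0x5DBF28 -> emit 5D BF 28, reset; bytes_emitted=6
After char 8 ('T'=19): chars_in_quartet=1 acc=0x13 bytes_emitted=6

Answer: 1 0x13 6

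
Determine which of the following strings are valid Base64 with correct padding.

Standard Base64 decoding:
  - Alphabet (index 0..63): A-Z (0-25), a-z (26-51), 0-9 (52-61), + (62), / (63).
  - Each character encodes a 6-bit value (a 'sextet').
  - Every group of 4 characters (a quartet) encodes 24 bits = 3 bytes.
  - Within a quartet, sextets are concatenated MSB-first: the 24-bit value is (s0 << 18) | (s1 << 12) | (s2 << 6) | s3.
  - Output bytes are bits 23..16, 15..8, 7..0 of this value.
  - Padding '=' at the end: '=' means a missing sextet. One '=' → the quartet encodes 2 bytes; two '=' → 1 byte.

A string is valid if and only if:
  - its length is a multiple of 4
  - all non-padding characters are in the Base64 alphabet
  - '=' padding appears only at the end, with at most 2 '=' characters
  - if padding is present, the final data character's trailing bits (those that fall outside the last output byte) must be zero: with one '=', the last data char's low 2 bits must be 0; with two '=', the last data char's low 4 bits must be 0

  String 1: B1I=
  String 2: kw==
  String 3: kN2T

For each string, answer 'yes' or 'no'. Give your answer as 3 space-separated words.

Answer: yes yes yes

Derivation:
String 1: 'B1I=' → valid
String 2: 'kw==' → valid
String 3: 'kN2T' → valid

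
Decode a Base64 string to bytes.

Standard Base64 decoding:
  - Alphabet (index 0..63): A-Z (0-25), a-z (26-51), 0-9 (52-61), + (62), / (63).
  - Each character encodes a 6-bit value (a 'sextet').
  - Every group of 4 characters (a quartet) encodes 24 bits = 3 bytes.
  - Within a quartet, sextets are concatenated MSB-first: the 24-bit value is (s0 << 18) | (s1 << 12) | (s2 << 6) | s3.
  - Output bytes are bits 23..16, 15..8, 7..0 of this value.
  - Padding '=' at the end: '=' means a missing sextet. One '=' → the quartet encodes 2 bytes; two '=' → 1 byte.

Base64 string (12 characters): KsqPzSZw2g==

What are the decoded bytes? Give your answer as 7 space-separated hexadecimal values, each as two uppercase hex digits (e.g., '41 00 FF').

After char 0 ('K'=10): chars_in_quartet=1 acc=0xA bytes_emitted=0
After char 1 ('s'=44): chars_in_quartet=2 acc=0x2AC bytes_emitted=0
After char 2 ('q'=42): chars_in_quartet=3 acc=0xAB2A bytes_emitted=0
After char 3 ('P'=15): chars_in_quartet=4 acc=0x2ACA8F -> emit 2A CA 8F, reset; bytes_emitted=3
After char 4 ('z'=51): chars_in_quartet=1 acc=0x33 bytes_emitted=3
After char 5 ('S'=18): chars_in_quartet=2 acc=0xCD2 bytes_emitted=3
After char 6 ('Z'=25): chars_in_quartet=3 acc=0x33499 bytes_emitted=3
After char 7 ('w'=48): chars_in_quartet=4 acc=0xCD2670 -> emit CD 26 70, reset; bytes_emitted=6
After char 8 ('2'=54): chars_in_quartet=1 acc=0x36 bytes_emitted=6
After char 9 ('g'=32): chars_in_quartet=2 acc=0xDA0 bytes_emitted=6
Padding '==': partial quartet acc=0xDA0 -> emit DA; bytes_emitted=7

Answer: 2A CA 8F CD 26 70 DA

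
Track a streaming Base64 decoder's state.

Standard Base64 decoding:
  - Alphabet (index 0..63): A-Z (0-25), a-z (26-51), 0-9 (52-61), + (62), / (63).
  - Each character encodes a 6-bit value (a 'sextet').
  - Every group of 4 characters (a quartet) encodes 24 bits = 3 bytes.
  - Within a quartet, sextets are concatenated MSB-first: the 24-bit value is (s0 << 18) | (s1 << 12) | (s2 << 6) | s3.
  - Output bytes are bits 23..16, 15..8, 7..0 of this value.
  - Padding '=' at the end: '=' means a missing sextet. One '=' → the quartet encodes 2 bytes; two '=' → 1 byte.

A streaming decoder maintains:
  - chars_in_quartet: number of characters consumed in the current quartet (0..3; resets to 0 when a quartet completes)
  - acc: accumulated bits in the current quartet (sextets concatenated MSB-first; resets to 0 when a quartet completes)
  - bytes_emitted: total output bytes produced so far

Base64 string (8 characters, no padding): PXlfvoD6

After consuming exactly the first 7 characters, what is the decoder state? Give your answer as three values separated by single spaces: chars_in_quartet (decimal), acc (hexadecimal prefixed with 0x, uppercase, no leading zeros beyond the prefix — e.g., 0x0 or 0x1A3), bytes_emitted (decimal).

Answer: 3 0x2FA03 3

Derivation:
After char 0 ('P'=15): chars_in_quartet=1 acc=0xF bytes_emitted=0
After char 1 ('X'=23): chars_in_quartet=2 acc=0x3D7 bytes_emitted=0
After char 2 ('l'=37): chars_in_quartet=3 acc=0xF5E5 bytes_emitted=0
After char 3 ('f'=31): chars_in_quartet=4 acc=0x3D795F -> emit 3D 79 5F, reset; bytes_emitted=3
After char 4 ('v'=47): chars_in_quartet=1 acc=0x2F bytes_emitted=3
After char 5 ('o'=40): chars_in_quartet=2 acc=0xBE8 bytes_emitted=3
After char 6 ('D'=3): chars_in_quartet=3 acc=0x2FA03 bytes_emitted=3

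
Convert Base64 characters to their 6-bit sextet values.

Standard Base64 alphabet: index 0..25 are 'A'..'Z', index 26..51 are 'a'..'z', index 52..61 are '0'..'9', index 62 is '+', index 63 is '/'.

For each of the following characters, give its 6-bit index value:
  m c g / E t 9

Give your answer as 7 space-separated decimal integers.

'm': a..z range, 26 + ord('m') − ord('a') = 38
'c': a..z range, 26 + ord('c') − ord('a') = 28
'g': a..z range, 26 + ord('g') − ord('a') = 32
'/': index 63
'E': A..Z range, ord('E') − ord('A') = 4
't': a..z range, 26 + ord('t') − ord('a') = 45
'9': 0..9 range, 52 + ord('9') − ord('0') = 61

Answer: 38 28 32 63 4 45 61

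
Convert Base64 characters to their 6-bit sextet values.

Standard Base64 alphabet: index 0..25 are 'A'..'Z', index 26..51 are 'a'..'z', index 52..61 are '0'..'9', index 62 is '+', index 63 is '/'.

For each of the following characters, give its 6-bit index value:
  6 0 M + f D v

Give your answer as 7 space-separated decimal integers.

'6': 0..9 range, 52 + ord('6') − ord('0') = 58
'0': 0..9 range, 52 + ord('0') − ord('0') = 52
'M': A..Z range, ord('M') − ord('A') = 12
'+': index 62
'f': a..z range, 26 + ord('f') − ord('a') = 31
'D': A..Z range, ord('D') − ord('A') = 3
'v': a..z range, 26 + ord('v') − ord('a') = 47

Answer: 58 52 12 62 31 3 47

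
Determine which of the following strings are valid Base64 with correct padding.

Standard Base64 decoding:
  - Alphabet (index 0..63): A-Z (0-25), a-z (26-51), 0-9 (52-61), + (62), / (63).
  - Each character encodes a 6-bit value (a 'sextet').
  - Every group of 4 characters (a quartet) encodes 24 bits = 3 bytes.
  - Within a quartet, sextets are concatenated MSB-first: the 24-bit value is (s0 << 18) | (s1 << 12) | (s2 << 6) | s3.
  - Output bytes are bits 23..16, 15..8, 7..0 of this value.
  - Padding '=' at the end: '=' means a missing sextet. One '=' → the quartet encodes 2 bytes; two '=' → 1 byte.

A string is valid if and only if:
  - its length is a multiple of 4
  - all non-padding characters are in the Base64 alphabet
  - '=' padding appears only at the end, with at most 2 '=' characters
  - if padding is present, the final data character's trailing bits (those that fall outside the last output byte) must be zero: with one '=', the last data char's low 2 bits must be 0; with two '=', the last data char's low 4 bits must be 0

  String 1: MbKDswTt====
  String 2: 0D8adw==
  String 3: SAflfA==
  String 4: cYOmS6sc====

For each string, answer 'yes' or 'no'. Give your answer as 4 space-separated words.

String 1: 'MbKDswTt====' → invalid (4 pad chars (max 2))
String 2: '0D8adw==' → valid
String 3: 'SAflfA==' → valid
String 4: 'cYOmS6sc====' → invalid (4 pad chars (max 2))

Answer: no yes yes no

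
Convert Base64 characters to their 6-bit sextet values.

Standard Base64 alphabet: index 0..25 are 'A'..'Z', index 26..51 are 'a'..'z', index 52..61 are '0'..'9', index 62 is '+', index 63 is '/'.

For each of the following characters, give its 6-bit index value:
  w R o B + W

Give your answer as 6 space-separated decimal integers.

'w': a..z range, 26 + ord('w') − ord('a') = 48
'R': A..Z range, ord('R') − ord('A') = 17
'o': a..z range, 26 + ord('o') − ord('a') = 40
'B': A..Z range, ord('B') − ord('A') = 1
'+': index 62
'W': A..Z range, ord('W') − ord('A') = 22

Answer: 48 17 40 1 62 22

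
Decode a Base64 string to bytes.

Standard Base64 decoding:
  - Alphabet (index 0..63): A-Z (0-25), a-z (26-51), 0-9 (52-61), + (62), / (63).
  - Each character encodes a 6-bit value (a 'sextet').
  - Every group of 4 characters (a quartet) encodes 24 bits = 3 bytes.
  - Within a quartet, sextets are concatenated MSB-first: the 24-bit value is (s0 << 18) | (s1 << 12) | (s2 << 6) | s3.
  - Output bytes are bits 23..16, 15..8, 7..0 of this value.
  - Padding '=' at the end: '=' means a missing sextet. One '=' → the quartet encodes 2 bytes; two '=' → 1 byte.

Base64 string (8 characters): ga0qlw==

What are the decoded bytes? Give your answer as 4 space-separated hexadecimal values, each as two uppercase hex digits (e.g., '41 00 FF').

Answer: 81 AD 2A 97

Derivation:
After char 0 ('g'=32): chars_in_quartet=1 acc=0x20 bytes_emitted=0
After char 1 ('a'=26): chars_in_quartet=2 acc=0x81A bytes_emitted=0
After char 2 ('0'=52): chars_in_quartet=3 acc=0x206B4 bytes_emitted=0
After char 3 ('q'=42): chars_in_quartet=4 acc=0x81AD2A -> emit 81 AD 2A, reset; bytes_emitted=3
After char 4 ('l'=37): chars_in_quartet=1 acc=0x25 bytes_emitted=3
After char 5 ('w'=48): chars_in_quartet=2 acc=0x970 bytes_emitted=3
Padding '==': partial quartet acc=0x970 -> emit 97; bytes_emitted=4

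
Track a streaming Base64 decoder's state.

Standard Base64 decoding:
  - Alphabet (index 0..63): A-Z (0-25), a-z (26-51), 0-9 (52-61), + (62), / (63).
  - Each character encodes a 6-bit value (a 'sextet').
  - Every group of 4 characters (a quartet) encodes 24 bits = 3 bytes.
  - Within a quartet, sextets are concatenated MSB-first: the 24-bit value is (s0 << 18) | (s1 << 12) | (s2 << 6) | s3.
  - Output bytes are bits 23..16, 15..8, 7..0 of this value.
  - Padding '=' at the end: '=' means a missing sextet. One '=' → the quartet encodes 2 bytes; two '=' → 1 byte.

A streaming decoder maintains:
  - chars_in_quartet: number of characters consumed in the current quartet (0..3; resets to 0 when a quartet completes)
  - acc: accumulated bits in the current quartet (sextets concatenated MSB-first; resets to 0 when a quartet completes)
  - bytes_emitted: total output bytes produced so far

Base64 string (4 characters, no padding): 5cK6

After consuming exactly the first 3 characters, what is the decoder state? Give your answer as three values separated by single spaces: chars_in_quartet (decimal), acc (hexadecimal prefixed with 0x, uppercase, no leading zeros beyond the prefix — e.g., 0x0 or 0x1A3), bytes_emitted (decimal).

Answer: 3 0x3970A 0

Derivation:
After char 0 ('5'=57): chars_in_quartet=1 acc=0x39 bytes_emitted=0
After char 1 ('c'=28): chars_in_quartet=2 acc=0xE5C bytes_emitted=0
After char 2 ('K'=10): chars_in_quartet=3 acc=0x3970A bytes_emitted=0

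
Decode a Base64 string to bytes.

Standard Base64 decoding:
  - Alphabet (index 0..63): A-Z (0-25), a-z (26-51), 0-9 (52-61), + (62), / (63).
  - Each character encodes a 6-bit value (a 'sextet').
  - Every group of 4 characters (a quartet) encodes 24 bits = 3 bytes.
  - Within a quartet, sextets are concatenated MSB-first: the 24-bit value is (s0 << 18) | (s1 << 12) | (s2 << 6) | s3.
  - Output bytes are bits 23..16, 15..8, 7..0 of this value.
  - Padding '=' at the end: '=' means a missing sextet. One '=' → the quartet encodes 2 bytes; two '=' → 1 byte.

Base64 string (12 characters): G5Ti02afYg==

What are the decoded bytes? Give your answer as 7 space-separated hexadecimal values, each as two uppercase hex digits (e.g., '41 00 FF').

After char 0 ('G'=6): chars_in_quartet=1 acc=0x6 bytes_emitted=0
After char 1 ('5'=57): chars_in_quartet=2 acc=0x1B9 bytes_emitted=0
After char 2 ('T'=19): chars_in_quartet=3 acc=0x6E53 bytes_emitted=0
After char 3 ('i'=34): chars_in_quartet=4 acc=0x1B94E2 -> emit 1B 94 E2, reset; bytes_emitted=3
After char 4 ('0'=52): chars_in_quartet=1 acc=0x34 bytes_emitted=3
After char 5 ('2'=54): chars_in_quartet=2 acc=0xD36 bytes_emitted=3
After char 6 ('a'=26): chars_in_quartet=3 acc=0x34D9A bytes_emitted=3
After char 7 ('f'=31): chars_in_quartet=4 acc=0xD3669F -> emit D3 66 9F, reset; bytes_emitted=6
After char 8 ('Y'=24): chars_in_quartet=1 acc=0x18 bytes_emitted=6
After char 9 ('g'=32): chars_in_quartet=2 acc=0x620 bytes_emitted=6
Padding '==': partial quartet acc=0x620 -> emit 62; bytes_emitted=7

Answer: 1B 94 E2 D3 66 9F 62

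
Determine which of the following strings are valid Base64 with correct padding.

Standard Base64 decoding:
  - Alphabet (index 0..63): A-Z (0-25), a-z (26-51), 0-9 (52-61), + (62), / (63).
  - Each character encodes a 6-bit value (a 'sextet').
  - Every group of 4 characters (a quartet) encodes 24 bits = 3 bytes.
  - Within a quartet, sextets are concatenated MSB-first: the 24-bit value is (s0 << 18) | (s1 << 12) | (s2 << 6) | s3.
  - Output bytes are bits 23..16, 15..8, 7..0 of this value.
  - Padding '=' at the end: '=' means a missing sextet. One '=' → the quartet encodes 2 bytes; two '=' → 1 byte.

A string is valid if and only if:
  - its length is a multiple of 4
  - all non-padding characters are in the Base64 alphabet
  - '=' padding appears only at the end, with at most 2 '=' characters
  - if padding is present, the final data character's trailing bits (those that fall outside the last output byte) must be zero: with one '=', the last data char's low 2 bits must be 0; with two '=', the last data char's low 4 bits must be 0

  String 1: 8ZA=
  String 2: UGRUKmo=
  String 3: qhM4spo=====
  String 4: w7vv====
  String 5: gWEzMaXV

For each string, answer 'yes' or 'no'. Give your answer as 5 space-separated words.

String 1: '8ZA=' → valid
String 2: 'UGRUKmo=' → valid
String 3: 'qhM4spo=====' → invalid (5 pad chars (max 2))
String 4: 'w7vv====' → invalid (4 pad chars (max 2))
String 5: 'gWEzMaXV' → valid

Answer: yes yes no no yes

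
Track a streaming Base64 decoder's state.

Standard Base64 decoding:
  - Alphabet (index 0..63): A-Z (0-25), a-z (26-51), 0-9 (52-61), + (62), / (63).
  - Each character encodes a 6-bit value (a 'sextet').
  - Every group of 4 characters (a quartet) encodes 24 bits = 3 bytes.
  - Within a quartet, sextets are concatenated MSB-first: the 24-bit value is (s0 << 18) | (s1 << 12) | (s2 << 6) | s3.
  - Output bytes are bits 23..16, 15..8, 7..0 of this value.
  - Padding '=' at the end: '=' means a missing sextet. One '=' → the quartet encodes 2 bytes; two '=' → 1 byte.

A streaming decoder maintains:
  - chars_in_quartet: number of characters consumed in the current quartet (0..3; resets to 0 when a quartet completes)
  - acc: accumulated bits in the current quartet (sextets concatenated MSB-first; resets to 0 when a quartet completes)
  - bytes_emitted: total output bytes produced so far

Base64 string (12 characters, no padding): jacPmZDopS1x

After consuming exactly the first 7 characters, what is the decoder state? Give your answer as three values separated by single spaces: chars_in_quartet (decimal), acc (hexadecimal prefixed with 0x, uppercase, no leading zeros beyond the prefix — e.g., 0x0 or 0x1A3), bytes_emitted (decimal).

After char 0 ('j'=35): chars_in_quartet=1 acc=0x23 bytes_emitted=0
After char 1 ('a'=26): chars_in_quartet=2 acc=0x8DA bytes_emitted=0
After char 2 ('c'=28): chars_in_quartet=3 acc=0x2369C bytes_emitted=0
After char 3 ('P'=15): chars_in_quartet=4 acc=0x8DA70F -> emit 8D A7 0F, reset; bytes_emitted=3
After char 4 ('m'=38): chars_in_quartet=1 acc=0x26 bytes_emitted=3
After char 5 ('Z'=25): chars_in_quartet=2 acc=0x999 bytes_emitted=3
After char 6 ('D'=3): chars_in_quartet=3 acc=0x26643 bytes_emitted=3

Answer: 3 0x26643 3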